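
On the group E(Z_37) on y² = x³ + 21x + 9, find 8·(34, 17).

Write P = (34, 17).
Double-and-add on 8 = (1000)₂. Start with P = (34, 17) for the leading 1-bit.
double: tangent at (34, 17): λ = (3·34² + 21)/(2·17) ≡ 11/34. 34⁻¹ ≡ 12 (mod 37), so λ ≡ 11·12 ≡ 21.
  x = λ² - 34 - 34 = 441 - 68 ≡ 3; y = λ·(34 - 3) - 17 ≡ 5. → (3, 5)
double: tangent at (3, 5): λ = (3·3² + 21)/(2·5) ≡ 11/10. 10⁻¹ ≡ 26 (mod 37) since 10·26 = 260 ≡ 1, so λ ≡ 11·26 ≡ 27.
  x = λ² - 3 - 3 = 729 - 6 ≡ 20; y = λ·(3 - 20) - 5 ≡ 17. → (20, 17)
double: tangent at (20, 17): λ = (3·20² + 21)/(2·17) ≡ 0/34. 34⁻¹ ≡ 12 (mod 37), so λ ≡ 0·12 ≡ 0.
  x = λ² - 20 - 20 = 0 - 40 ≡ 34; y = λ·(20 - 34) - 17 ≡ 20. → (34, 20)

(34, 20)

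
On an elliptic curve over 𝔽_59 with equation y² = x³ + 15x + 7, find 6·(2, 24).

Write Q = (2, 24).
Double-and-add on 6 = (110)₂. Start with Q = (2, 24) for the leading 1-bit.
double: tangent at (2, 24): λ = (3·2² + 15)/(2·24) ≡ 27/48. 48⁻¹ ≡ 16 (mod 59), so λ ≡ 27·16 ≡ 19.
  x = λ² - 2 - 2 = 361 - 4 ≡ 3; y = λ·(2 - 3) - 24 ≡ 16. → (3, 16)
add Q: (3, 16) + (2, 24). λ = (24 - 16)/(2 - 3) ≡ 8/58 mod 59. 58⁻¹ ≡ 58 (mod 59) since 58·58 = 3364 ≡ 1, so λ ≡ 51.
  x = λ² - 3 - 2 = 2601 - 5 ≡ 0; y = λ·(3 - 0) - 16 ≡ 19. → (0, 19)
double: tangent at (0, 19): λ = (3·0² + 15)/(2·19) ≡ 15/38. 38⁻¹ ≡ 14 (mod 59), so λ ≡ 15·14 ≡ 33.
  x = λ² - 0 - 0 = 1089 - 0 ≡ 27; y = λ·(0 - 27) - 19 ≡ 34. → (27, 34)

(27, 34)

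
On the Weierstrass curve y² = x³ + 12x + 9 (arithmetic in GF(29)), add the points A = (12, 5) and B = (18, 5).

(12, 5) + (18, 5). λ = (5 - 5)/(18 - 12) ≡ 0/6 mod 29. 6⁻¹ ≡ 5 (mod 29) since 6·5 = 30 ≡ 1, so λ ≡ 0.
  x = λ² - 12 - 18 = 0 - 30 ≡ 28; y = λ·(12 - 28) - 5 ≡ 24. → (28, 24)

(28, 24)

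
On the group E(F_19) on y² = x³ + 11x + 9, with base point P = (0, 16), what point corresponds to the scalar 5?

(18, 15)

Double-and-add on 5 = (101)₂. Start with P = (0, 16) for the leading 1-bit.
double: tangent at (0, 16): λ = (3·0² + 11)/(2·16) ≡ 11/13. 13⁻¹ ≡ 3 (mod 19), so λ ≡ 11·3 ≡ 14.
  x = λ² - 0 - 0 = 196 - 0 ≡ 6; y = λ·(0 - 6) - 16 ≡ 14. → (6, 14)
double: tangent at (6, 14): λ = (3·6² + 11)/(2·14) ≡ 5/9. 9⁻¹ ≡ 17 (mod 19), so λ ≡ 5·17 ≡ 9.
  x = λ² - 6 - 6 = 81 - 12 ≡ 12; y = λ·(6 - 12) - 14 ≡ 8. → (12, 8)
add P: (12, 8) + (0, 16). λ = (16 - 8)/(0 - 12) ≡ 8/7 mod 19. 7⁻¹ ≡ 11 (mod 19), so λ ≡ 12.
  x = λ² - 12 - 0 = 144 - 12 ≡ 18; y = λ·(12 - 18) - 8 ≡ 15. → (18, 15)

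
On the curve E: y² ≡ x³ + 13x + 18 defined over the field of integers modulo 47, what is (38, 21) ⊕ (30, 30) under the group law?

(38, 21) + (30, 30). λ = (30 - 21)/(30 - 38) ≡ 9/39 mod 47. 39⁻¹ ≡ 41 (mod 47) since 39·41 = 1599 ≡ 1, so λ ≡ 40.
  x = λ² - 38 - 30 = 1600 - 68 ≡ 28; y = λ·(38 - 28) - 21 ≡ 3. → (28, 3)

(28, 3)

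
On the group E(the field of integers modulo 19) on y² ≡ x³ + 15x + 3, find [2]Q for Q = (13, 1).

(18, 5)

tangent at (13, 1): λ = (3·13² + 15)/(2·1) ≡ 9/2. 2⁻¹ ≡ 10 (mod 19), so λ ≡ 9·10 ≡ 14.
  x = λ² - 13 - 13 = 196 - 26 ≡ 18; y = λ·(13 - 18) - 1 ≡ 5. → (18, 5)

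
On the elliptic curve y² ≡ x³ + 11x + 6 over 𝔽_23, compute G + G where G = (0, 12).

tangent at (0, 12): λ = (3·0² + 11)/(2·12) ≡ 11/1. 1⁻¹ ≡ 1 (mod 23) since 1·1 = 1 ≡ 1, so λ ≡ 11·1 ≡ 11.
  x = λ² - 0 - 0 = 121 - 0 ≡ 6; y = λ·(0 - 6) - 12 ≡ 14. → (6, 14)

(6, 14)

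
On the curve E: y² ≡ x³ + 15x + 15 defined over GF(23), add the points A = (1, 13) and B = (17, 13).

(5, 10)

(1, 13) + (17, 13). λ = (13 - 13)/(17 - 1) ≡ 0/16 mod 23. 16⁻¹ ≡ 13 (mod 23), so λ ≡ 0.
  x = λ² - 1 - 17 = 0 - 18 ≡ 5; y = λ·(1 - 5) - 13 ≡ 10. → (5, 10)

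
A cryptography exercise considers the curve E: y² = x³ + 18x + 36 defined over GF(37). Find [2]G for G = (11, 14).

(27, 22)

tangent at (11, 14): λ = (3·11² + 18)/(2·14) ≡ 11/28. 28⁻¹ ≡ 4 (mod 37) since 28·4 = 112 ≡ 1, so λ ≡ 11·4 ≡ 7.
  x = λ² - 11 - 11 = 49 - 22 ≡ 27; y = λ·(11 - 27) - 14 ≡ 22. → (27, 22)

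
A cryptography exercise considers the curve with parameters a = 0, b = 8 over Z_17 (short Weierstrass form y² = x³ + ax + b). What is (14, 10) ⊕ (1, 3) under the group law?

(4, 15)

(14, 10) + (1, 3). λ = (3 - 10)/(1 - 14) ≡ 10/4 mod 17. 4⁻¹ ≡ 13 (mod 17), so λ ≡ 11.
  x = λ² - 14 - 1 = 121 - 15 ≡ 4; y = λ·(14 - 4) - 10 ≡ 15. → (4, 15)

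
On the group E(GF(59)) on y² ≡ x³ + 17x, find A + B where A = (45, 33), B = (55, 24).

(43, 36)

(45, 33) + (55, 24). λ = (24 - 33)/(55 - 45) ≡ 50/10 mod 59. 10⁻¹ ≡ 6 (mod 59) since 10·6 = 60 ≡ 1, so λ ≡ 5.
  x = λ² - 45 - 55 = 25 - 100 ≡ 43; y = λ·(45 - 43) - 33 ≡ 36. → (43, 36)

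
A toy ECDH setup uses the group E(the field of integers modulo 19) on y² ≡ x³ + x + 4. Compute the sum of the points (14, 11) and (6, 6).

(8, 7)

(14, 11) + (6, 6). λ = (6 - 11)/(6 - 14) ≡ 14/11 mod 19. 11⁻¹ ≡ 7 (mod 19) since 11·7 = 77 ≡ 1, so λ ≡ 3.
  x = λ² - 14 - 6 = 9 - 20 ≡ 8; y = λ·(14 - 8) - 11 ≡ 7. → (8, 7)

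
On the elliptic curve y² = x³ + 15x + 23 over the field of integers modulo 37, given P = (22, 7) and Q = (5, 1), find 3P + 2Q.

First 3P:
Repeated addition: build up to 3P.
2P: tangent at (22, 7): λ = (3·22² + 15)/(2·7) ≡ 24/14. 14⁻¹ ≡ 8 (mod 37), so λ ≡ 24·8 ≡ 7.
  x = λ² - 22 - 22 = 49 - 44 ≡ 5; y = λ·(22 - 5) - 7 ≡ 1. → (5, 1)
3P: (5, 1) + (22, 7). λ = (7 - 1)/(22 - 5) ≡ 6/17 mod 37. 17⁻¹ ≡ 24 (mod 37), so λ ≡ 33.
  x = λ² - 5 - 22 = 1089 - 27 ≡ 26; y = λ·(5 - 26) - 1 ≡ 9. → (26, 9)
3P = (26, 9).
Next 2Q:
Repeated addition: build up to 2Q.
2Q: tangent at (5, 1): λ = (3·5² + 15)/(2·1) ≡ 16/2. 2⁻¹ ≡ 19 (mod 37) since 2·19 = 38 ≡ 1, so λ ≡ 16·19 ≡ 8.
  x = λ² - 5 - 5 = 64 - 10 ≡ 17; y = λ·(5 - 17) - 1 ≡ 14. → (17, 14)
2Q = (17, 14).
Finally 3P + 2Q:
(26, 9) + (17, 14). λ = (14 - 9)/(17 - 26) ≡ 5/28 mod 37. 28⁻¹ ≡ 4 (mod 37), so λ ≡ 20.
  x = λ² - 26 - 17 = 400 - 43 ≡ 24; y = λ·(26 - 24) - 9 ≡ 31. → (24, 31)

(24, 31)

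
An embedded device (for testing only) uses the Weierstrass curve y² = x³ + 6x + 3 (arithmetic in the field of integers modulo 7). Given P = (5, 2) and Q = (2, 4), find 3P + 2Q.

(5, 5)

First 3P:
Repeated addition: build up to 3P.
2P: tangent at (5, 2): λ = (3·5² + 6)/(2·2) ≡ 4/4. 4⁻¹ ≡ 2 (mod 7) since 4·2 = 8 ≡ 1, so λ ≡ 4·2 ≡ 1.
  x = λ² - 5 - 5 = 1 - 10 ≡ 5; y = λ·(5 - 5) - 2 ≡ 5. → (5, 5)
3P: (5, 5) + (5, 2): same x and y₁ ≡ -y₂, so the sum is 𝒪.
3P = 𝒪.
Next 2Q:
Repeated addition: build up to 2Q.
2Q: tangent at (2, 4): λ = (3·2² + 6)/(2·4) ≡ 4/1. 1⁻¹ ≡ 1 (mod 7) since 1·1 = 1 ≡ 1, so λ ≡ 4·1 ≡ 4.
  x = λ² - 2 - 2 = 16 - 4 ≡ 5; y = λ·(2 - 5) - 4 ≡ 5. → (5, 5)
2Q = (5, 5).
Finally 3P + 2Q:
𝒪 + (5, 5) = (5, 5) (identity).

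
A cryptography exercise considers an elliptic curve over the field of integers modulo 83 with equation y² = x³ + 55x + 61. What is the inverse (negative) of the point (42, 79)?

(42, 4)

-(42, 79) = (42, -79 mod 83) = (42, 4).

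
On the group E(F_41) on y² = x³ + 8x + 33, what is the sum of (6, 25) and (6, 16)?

O

The two points share x = 6 and their y-coordinates satisfy 25 + 16 ≡ 0 (mod 41), so they are inverses. Their sum is the point at infinity.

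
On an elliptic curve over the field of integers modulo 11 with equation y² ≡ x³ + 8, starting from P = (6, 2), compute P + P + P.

(8, 6)

Repeated addition: build up to 3P.
2P: tangent at (6, 2): λ = (3·6² + 0)/(2·2) ≡ 9/4. 4⁻¹ ≡ 3 (mod 11), so λ ≡ 9·3 ≡ 5.
  x = λ² - 6 - 6 = 25 - 12 ≡ 2; y = λ·(6 - 2) - 2 ≡ 7. → (2, 7)
3P: (2, 7) + (6, 2). λ = (2 - 7)/(6 - 2) ≡ 6/4 mod 11. 4⁻¹ ≡ 3 (mod 11), so λ ≡ 7.
  x = λ² - 2 - 6 = 49 - 8 ≡ 8; y = λ·(2 - 8) - 7 ≡ 6. → (8, 6)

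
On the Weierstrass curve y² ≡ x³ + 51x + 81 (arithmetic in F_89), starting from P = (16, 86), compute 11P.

Repeated addition: build up to 11P.
2P: tangent at (16, 86): λ = (3·16² + 51)/(2·86) ≡ 18/83. 83⁻¹ ≡ 74 (mod 89), so λ ≡ 18·74 ≡ 86.
  x = λ² - 16 - 16 = 7396 - 32 ≡ 66; y = λ·(16 - 66) - 86 ≡ 64. → (66, 64)
3P: (66, 64) + (16, 86). λ = (86 - 64)/(16 - 66) ≡ 22/39 mod 89. 39⁻¹ ≡ 16 (mod 89), so λ ≡ 85.
  x = λ² - 66 - 16 = 7225 - 82 ≡ 23; y = λ·(66 - 23) - 64 ≡ 31. → (23, 31)
4P: (23, 31) + (16, 86). λ = (86 - 31)/(16 - 23) ≡ 55/82 mod 89. 82⁻¹ ≡ 38 (mod 89) since 82·38 = 3116 ≡ 1, so λ ≡ 43.
  x = λ² - 23 - 16 = 1849 - 39 ≡ 30; y = λ·(23 - 30) - 31 ≡ 24. → (30, 24)
5P: (30, 24) + (16, 86). λ = (86 - 24)/(16 - 30) ≡ 62/75 mod 89. 75⁻¹ ≡ 19 (mod 89), so λ ≡ 21.
  x = λ² - 30 - 16 = 441 - 46 ≡ 39; y = λ·(30 - 39) - 24 ≡ 54. → (39, 54)
6P: (39, 54) + (16, 86). λ = (86 - 54)/(16 - 39) ≡ 32/66 mod 89. 66⁻¹ ≡ 58 (mod 89), so λ ≡ 76.
  x = λ² - 39 - 16 = 5776 - 55 ≡ 25; y = λ·(39 - 25) - 54 ≡ 31. → (25, 31)
7P: (25, 31) + (16, 86). λ = (86 - 31)/(16 - 25) ≡ 55/80 mod 89. 80⁻¹ ≡ 79 (mod 89) since 80·79 = 6320 ≡ 1, so λ ≡ 73.
  x = λ² - 25 - 16 = 5329 - 41 ≡ 37; y = λ·(25 - 37) - 31 ≡ 72. → (37, 72)
8P: (37, 72) + (16, 86). λ = (86 - 72)/(16 - 37) ≡ 14/68 mod 89. 68⁻¹ ≡ 72 (mod 89), so λ ≡ 29.
  x = λ² - 37 - 16 = 841 - 53 ≡ 76; y = λ·(37 - 76) - 72 ≡ 43. → (76, 43)
9P: (76, 43) + (16, 86). λ = (86 - 43)/(16 - 76) ≡ 43/29 mod 89. 29⁻¹ ≡ 43 (mod 89), so λ ≡ 69.
  x = λ² - 76 - 16 = 4761 - 92 ≡ 41; y = λ·(76 - 41) - 43 ≡ 58. → (41, 58)
10P: (41, 58) + (16, 86). λ = (86 - 58)/(16 - 41) ≡ 28/64 mod 89. 64⁻¹ ≡ 32 (mod 89) since 64·32 = 2048 ≡ 1, so λ ≡ 6.
  x = λ² - 41 - 16 = 36 - 57 ≡ 68; y = λ·(41 - 68) - 58 ≡ 47. → (68, 47)
11P: (68, 47) + (16, 86). λ = (86 - 47)/(16 - 68) ≡ 39/37 mod 89. 37⁻¹ ≡ 77 (mod 89), so λ ≡ 66.
  x = λ² - 68 - 16 = 4356 - 84 ≡ 0; y = λ·(68 - 0) - 47 ≡ 80. → (0, 80)

(0, 80)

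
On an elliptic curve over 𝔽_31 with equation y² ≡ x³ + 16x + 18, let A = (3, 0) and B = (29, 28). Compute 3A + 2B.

(25, 27)

First 3A:
Repeated addition: build up to 3A.
2A: (3, 0) + (3, 0): same x and y₁ ≡ -y₂, so the sum is the point at infinity.
3A: the point at infinity + (3, 0) = (3, 0) (identity).
3A = (3, 0).
Next 2B:
Repeated addition: build up to 2B.
2B: tangent at (29, 28): λ = (3·29² + 16)/(2·28) ≡ 28/25. 25⁻¹ ≡ 5 (mod 31), so λ ≡ 28·5 ≡ 16.
  x = λ² - 29 - 29 = 256 - 58 ≡ 12; y = λ·(29 - 12) - 28 ≡ 27. → (12, 27)
2B = (12, 27).
Finally 3A + 2B:
(3, 0) + (12, 27). λ = (27 - 0)/(12 - 3) ≡ 27/9 mod 31. 9⁻¹ ≡ 7 (mod 31) since 9·7 = 63 ≡ 1, so λ ≡ 3.
  x = λ² - 3 - 12 = 9 - 15 ≡ 25; y = λ·(3 - 25) - 0 ≡ 27. → (25, 27)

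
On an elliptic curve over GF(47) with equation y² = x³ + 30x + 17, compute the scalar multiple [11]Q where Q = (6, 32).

Double-and-add on 11 = (1011)₂. Start with Q = (6, 32) for the leading 1-bit.
double: tangent at (6, 32): λ = (3·6² + 30)/(2·32) ≡ 44/17. 17⁻¹ ≡ 36 (mod 47), so λ ≡ 44·36 ≡ 33.
  x = λ² - 6 - 6 = 1089 - 12 ≡ 43; y = λ·(6 - 43) - 32 ≡ 16. → (43, 16)
double: tangent at (43, 16): λ = (3·43² + 30)/(2·16) ≡ 31/32. 32⁻¹ ≡ 25 (mod 47), so λ ≡ 31·25 ≡ 23.
  x = λ² - 43 - 43 = 529 - 86 ≡ 20; y = λ·(43 - 20) - 16 ≡ 43. → (20, 43)
add Q: (20, 43) + (6, 32). λ = (32 - 43)/(6 - 20) ≡ 36/33 mod 47. 33⁻¹ ≡ 10 (mod 47), so λ ≡ 31.
  x = λ² - 20 - 6 = 961 - 26 ≡ 42; y = λ·(20 - 42) - 43 ≡ 27. → (42, 27)
double: tangent at (42, 27): λ = (3·42² + 30)/(2·27) ≡ 11/7. 7⁻¹ ≡ 27 (mod 47), so λ ≡ 11·27 ≡ 15.
  x = λ² - 42 - 42 = 225 - 84 ≡ 0; y = λ·(42 - 0) - 27 ≡ 39. → (0, 39)
add Q: (0, 39) + (6, 32). λ = (32 - 39)/(6 - 0) ≡ 40/6 mod 47. 6⁻¹ ≡ 8 (mod 47), so λ ≡ 38.
  x = λ² - 0 - 6 = 1444 - 6 ≡ 28; y = λ·(0 - 28) - 39 ≡ 25. → (28, 25)

(28, 25)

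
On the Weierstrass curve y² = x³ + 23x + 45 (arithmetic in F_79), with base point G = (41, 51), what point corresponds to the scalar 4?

(78, 10)

Double-and-add on 4 = (100)₂. Start with G = (41, 51) for the leading 1-bit.
double: tangent at (41, 51): λ = (3·41² + 23)/(2·51) ≡ 10/23. 23⁻¹ ≡ 55 (mod 79) since 23·55 = 1265 ≡ 1, so λ ≡ 10·55 ≡ 76.
  x = λ² - 41 - 41 = 5776 - 82 ≡ 6; y = λ·(41 - 6) - 51 ≡ 2. → (6, 2)
double: tangent at (6, 2): λ = (3·6² + 23)/(2·2) ≡ 52/4. 4⁻¹ ≡ 20 (mod 79), so λ ≡ 52·20 ≡ 13.
  x = λ² - 6 - 6 = 169 - 12 ≡ 78; y = λ·(6 - 78) - 2 ≡ 10. → (78, 10)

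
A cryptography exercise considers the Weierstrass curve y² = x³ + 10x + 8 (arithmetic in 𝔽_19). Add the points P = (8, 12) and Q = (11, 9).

(1, 0)

(8, 12) + (11, 9). λ = (9 - 12)/(11 - 8) ≡ 16/3 mod 19. 3⁻¹ ≡ 13 (mod 19), so λ ≡ 18.
  x = λ² - 8 - 11 = 324 - 19 ≡ 1; y = λ·(8 - 1) - 12 ≡ 0. → (1, 0)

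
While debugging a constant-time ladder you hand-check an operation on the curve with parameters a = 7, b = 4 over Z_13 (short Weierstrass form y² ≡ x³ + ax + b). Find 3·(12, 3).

O

Write P = (12, 3).
Repeated addition: build up to 3P.
2P: tangent at (12, 3): λ = (3·12² + 7)/(2·3) ≡ 10/6. 6⁻¹ ≡ 11 (mod 13), so λ ≡ 10·11 ≡ 6.
  x = λ² - 12 - 12 = 36 - 24 ≡ 12; y = λ·(12 - 12) - 3 ≡ 10. → (12, 10)
3P: (12, 10) + (12, 3): same x and y₁ ≡ -y₂, so the sum is the point at infinity.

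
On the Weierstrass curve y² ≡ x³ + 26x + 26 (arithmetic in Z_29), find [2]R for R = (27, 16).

(13, 26)

tangent at (27, 16): λ = (3·27² + 26)/(2·16) ≡ 9/3. 3⁻¹ ≡ 10 (mod 29), so λ ≡ 9·10 ≡ 3.
  x = λ² - 27 - 27 = 9 - 54 ≡ 13; y = λ·(27 - 13) - 16 ≡ 26. → (13, 26)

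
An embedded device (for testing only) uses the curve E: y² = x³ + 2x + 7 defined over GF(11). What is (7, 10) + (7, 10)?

tangent at (7, 10): λ = (3·7² + 2)/(2·10) ≡ 6/9. 9⁻¹ ≡ 5 (mod 11) since 9·5 = 45 ≡ 1, so λ ≡ 6·5 ≡ 8.
  x = λ² - 7 - 7 = 64 - 14 ≡ 6; y = λ·(7 - 6) - 10 ≡ 9. → (6, 9)

(6, 9)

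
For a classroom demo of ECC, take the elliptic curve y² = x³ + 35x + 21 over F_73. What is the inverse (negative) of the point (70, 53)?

-(70, 53) = (70, -53 mod 73) = (70, 20).

(70, 20)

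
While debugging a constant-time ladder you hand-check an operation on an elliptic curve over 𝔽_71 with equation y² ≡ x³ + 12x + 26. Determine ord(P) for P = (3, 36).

8

2P: tangent at (3, 36): λ = (3·3² + 12)/(2·36) ≡ 39/1. 1⁻¹ ≡ 1 (mod 71), so λ ≡ 39·1 ≡ 39.
  x = λ² - 3 - 3 = 1521 - 6 ≡ 24; y = λ·(3 - 24) - 36 ≡ 68. → (24, 68)
3P: (24, 68) + (3, 36). λ = (36 - 68)/(3 - 24) ≡ 39/50 mod 71. 50⁻¹ ≡ 27 (mod 71) since 50·27 = 1350 ≡ 1, so λ ≡ 59.
  x = λ² - 24 - 3 = 3481 - 27 ≡ 46; y = λ·(24 - 46) - 68 ≡ 54. → (46, 54)
4P: (46, 54) + (3, 36). λ = (36 - 54)/(3 - 46) ≡ 53/28 mod 71. 28⁻¹ ≡ 33 (mod 71) since 28·33 = 924 ≡ 1, so λ ≡ 45.
  x = λ² - 46 - 3 = 2025 - 49 ≡ 59; y = λ·(46 - 59) - 54 ≡ 0. → (59, 0)
5P: (59, 0) + (3, 36). λ = (36 - 0)/(3 - 59) ≡ 36/15 mod 71. 15⁻¹ ≡ 19 (mod 71) since 15·19 = 285 ≡ 1, so λ ≡ 45.
  x = λ² - 59 - 3 = 2025 - 62 ≡ 46; y = λ·(59 - 46) - 0 ≡ 17. → (46, 17)
6P: (46, 17) + (3, 36). λ = (36 - 17)/(3 - 46) ≡ 19/28 mod 71. 28⁻¹ ≡ 33 (mod 71) since 28·33 = 924 ≡ 1, so λ ≡ 59.
  x = λ² - 46 - 3 = 3481 - 49 ≡ 24; y = λ·(46 - 24) - 17 ≡ 3. → (24, 3)
7P: (24, 3) + (3, 36). λ = (36 - 3)/(3 - 24) ≡ 33/50 mod 71. 50⁻¹ ≡ 27 (mod 71) since 50·27 = 1350 ≡ 1, so λ ≡ 39.
  x = λ² - 24 - 3 = 1521 - 27 ≡ 3; y = λ·(24 - 3) - 3 ≡ 35. → (3, 35)
8P: (3, 35) + (3, 36): same x and y₁ ≡ -y₂, so the sum is O.
8P = O, so the order is 8.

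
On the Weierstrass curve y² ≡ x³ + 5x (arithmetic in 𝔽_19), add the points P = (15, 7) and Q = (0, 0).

(15, 7) + (0, 0). λ = (0 - 7)/(0 - 15) ≡ 12/4 mod 19. 4⁻¹ ≡ 5 (mod 19), so λ ≡ 3.
  x = λ² - 15 - 0 = 9 - 15 ≡ 13; y = λ·(15 - 13) - 7 ≡ 18. → (13, 18)

(13, 18)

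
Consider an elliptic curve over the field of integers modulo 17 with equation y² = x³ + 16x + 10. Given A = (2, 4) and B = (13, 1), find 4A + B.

First 4A:
Double-and-add on 4 = (100)₂. Start with A = (2, 4) for the leading 1-bit.
double: tangent at (2, 4): λ = (3·2² + 16)/(2·4) ≡ 11/8. 8⁻¹ ≡ 15 (mod 17), so λ ≡ 11·15 ≡ 12.
  x = λ² - 2 - 2 = 144 - 4 ≡ 4; y = λ·(2 - 4) - 4 ≡ 6. → (4, 6)
double: tangent at (4, 6): λ = (3·4² + 16)/(2·6) ≡ 13/12. 12⁻¹ ≡ 10 (mod 17), so λ ≡ 13·10 ≡ 11.
  x = λ² - 4 - 4 = 121 - 8 ≡ 11; y = λ·(4 - 11) - 6 ≡ 2. → (11, 2)
4A = (11, 2).
Finally 4A + B:
(11, 2) + (13, 1). λ = (1 - 2)/(13 - 11) ≡ 16/2 mod 17. 2⁻¹ ≡ 9 (mod 17) since 2·9 = 18 ≡ 1, so λ ≡ 8.
  x = λ² - 11 - 13 = 64 - 24 ≡ 6; y = λ·(11 - 6) - 2 ≡ 4. → (6, 4)

(6, 4)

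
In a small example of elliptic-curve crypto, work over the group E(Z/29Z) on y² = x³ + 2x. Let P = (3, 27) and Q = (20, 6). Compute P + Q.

(0, 0)

(3, 27) + (20, 6). λ = (6 - 27)/(20 - 3) ≡ 8/17 mod 29. 17⁻¹ ≡ 12 (mod 29), so λ ≡ 9.
  x = λ² - 3 - 20 = 81 - 23 ≡ 0; y = λ·(3 - 0) - 27 ≡ 0. → (0, 0)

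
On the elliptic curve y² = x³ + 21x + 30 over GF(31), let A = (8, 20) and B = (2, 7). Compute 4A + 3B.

(9, 24)

First 4A:
Repeated addition: build up to 4A.
2A: tangent at (8, 20): λ = (3·8² + 21)/(2·20) ≡ 27/9. 9⁻¹ ≡ 7 (mod 31), so λ ≡ 27·7 ≡ 3.
  x = λ² - 8 - 8 = 9 - 16 ≡ 24; y = λ·(8 - 24) - 20 ≡ 25. → (24, 25)
3A: (24, 25) + (8, 20). λ = (20 - 25)/(8 - 24) ≡ 26/15 mod 31. 15⁻¹ ≡ 29 (mod 31), so λ ≡ 10.
  x = λ² - 24 - 8 = 100 - 32 ≡ 6; y = λ·(24 - 6) - 25 ≡ 0. → (6, 0)
4A: (6, 0) + (8, 20). λ = (20 - 0)/(8 - 6) ≡ 20/2 mod 31. 2⁻¹ ≡ 16 (mod 31) since 2·16 = 32 ≡ 1, so λ ≡ 10.
  x = λ² - 6 - 8 = 100 - 14 ≡ 24; y = λ·(6 - 24) - 0 ≡ 6. → (24, 6)
4A = (24, 6).
Next 3B:
Repeated addition: build up to 3B.
2B: tangent at (2, 7): λ = (3·2² + 21)/(2·7) ≡ 2/14. 14⁻¹ ≡ 20 (mod 31), so λ ≡ 2·20 ≡ 9.
  x = λ² - 2 - 2 = 81 - 4 ≡ 15; y = λ·(2 - 15) - 7 ≡ 0. → (15, 0)
3B: (15, 0) + (2, 7). λ = (7 - 0)/(2 - 15) ≡ 7/18 mod 31. 18⁻¹ ≡ 19 (mod 31) since 18·19 = 342 ≡ 1, so λ ≡ 9.
  x = λ² - 15 - 2 = 81 - 17 ≡ 2; y = λ·(15 - 2) - 0 ≡ 24. → (2, 24)
3B = (2, 24).
Finally 4A + 3B:
(24, 6) + (2, 24). λ = (24 - 6)/(2 - 24) ≡ 18/9 mod 31. 9⁻¹ ≡ 7 (mod 31), so λ ≡ 2.
  x = λ² - 24 - 2 = 4 - 26 ≡ 9; y = λ·(24 - 9) - 6 ≡ 24. → (9, 24)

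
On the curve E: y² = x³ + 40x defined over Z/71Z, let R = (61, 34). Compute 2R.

tangent at (61, 34): λ = (3·61² + 40)/(2·34) ≡ 56/68. 68⁻¹ ≡ 47 (mod 71) since 68·47 = 3196 ≡ 1, so λ ≡ 56·47 ≡ 5.
  x = λ² - 61 - 61 = 25 - 122 ≡ 45; y = λ·(61 - 45) - 34 ≡ 46. → (45, 46)

(45, 46)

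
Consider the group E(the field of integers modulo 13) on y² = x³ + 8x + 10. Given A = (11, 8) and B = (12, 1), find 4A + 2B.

First 4A:
Double-and-add on 4 = (100)₂. Start with A = (11, 8) for the leading 1-bit.
double: tangent at (11, 8): λ = (3·11² + 8)/(2·8) ≡ 7/3. 3⁻¹ ≡ 9 (mod 13), so λ ≡ 7·9 ≡ 11.
  x = λ² - 11 - 11 = 121 - 22 ≡ 8; y = λ·(11 - 8) - 8 ≡ 12. → (8, 12)
double: tangent at (8, 12): λ = (3·8² + 8)/(2·12) ≡ 5/11. 11⁻¹ ≡ 6 (mod 13) since 11·6 = 66 ≡ 1, so λ ≡ 5·6 ≡ 4.
  x = λ² - 8 - 8 = 16 - 16 ≡ 0; y = λ·(8 - 0) - 12 ≡ 7. → (0, 7)
4A = (0, 7).
Next 2B:
Repeated addition: build up to 2B.
2B: tangent at (12, 1): λ = (3·12² + 8)/(2·1) ≡ 11/2. 2⁻¹ ≡ 7 (mod 13) since 2·7 = 14 ≡ 1, so λ ≡ 11·7 ≡ 12.
  x = λ² - 12 - 12 = 144 - 24 ≡ 3; y = λ·(12 - 3) - 1 ≡ 3. → (3, 3)
2B = (3, 3).
Finally 4A + 2B:
(0, 7) + (3, 3). λ = (3 - 7)/(3 - 0) ≡ 9/3 mod 13. 3⁻¹ ≡ 9 (mod 13) since 3·9 = 27 ≡ 1, so λ ≡ 3.
  x = λ² - 0 - 3 = 9 - 3 ≡ 6; y = λ·(0 - 6) - 7 ≡ 1. → (6, 1)

(6, 1)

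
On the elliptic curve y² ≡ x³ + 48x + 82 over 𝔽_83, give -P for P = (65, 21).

(65, 62)

-(65, 21) = (65, -21 mod 83) = (65, 62).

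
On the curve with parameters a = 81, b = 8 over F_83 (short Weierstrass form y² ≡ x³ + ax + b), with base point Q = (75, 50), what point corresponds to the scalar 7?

Double-and-add on 7 = (111)₂. Start with Q = (75, 50) for the leading 1-bit.
double: tangent at (75, 50): λ = (3·75² + 81)/(2·50) ≡ 24/17. 17⁻¹ ≡ 44 (mod 83) since 17·44 = 748 ≡ 1, so λ ≡ 24·44 ≡ 60.
  x = λ² - 75 - 75 = 3600 - 150 ≡ 47; y = λ·(75 - 47) - 50 ≡ 53. → (47, 53)
add Q: (47, 53) + (75, 50). λ = (50 - 53)/(75 - 47) ≡ 80/28 mod 83. 28⁻¹ ≡ 3 (mod 83), so λ ≡ 74.
  x = λ² - 47 - 75 = 5476 - 122 ≡ 42; y = λ·(47 - 42) - 53 ≡ 68. → (42, 68)
double: tangent at (42, 68): λ = (3·42² + 81)/(2·68) ≡ 61/53. 53⁻¹ ≡ 47 (mod 83) since 53·47 = 2491 ≡ 1, so λ ≡ 61·47 ≡ 45.
  x = λ² - 42 - 42 = 2025 - 84 ≡ 32; y = λ·(42 - 32) - 68 ≡ 50. → (32, 50)
add Q: (32, 50) + (75, 50). λ = (50 - 50)/(75 - 32) ≡ 0/43 mod 83. 43⁻¹ ≡ 56 (mod 83) since 43·56 = 2408 ≡ 1, so λ ≡ 0.
  x = λ² - 32 - 75 = 0 - 107 ≡ 59; y = λ·(32 - 59) - 50 ≡ 33. → (59, 33)

(59, 33)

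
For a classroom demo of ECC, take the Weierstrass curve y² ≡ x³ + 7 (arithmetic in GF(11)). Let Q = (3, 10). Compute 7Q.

(3, 10)

Repeated addition: build up to 7Q.
2Q: tangent at (3, 10): λ = (3·3² + 0)/(2·10) ≡ 5/9. 9⁻¹ ≡ 5 (mod 11), so λ ≡ 5·5 ≡ 3.
  x = λ² - 3 - 3 = 9 - 6 ≡ 3; y = λ·(3 - 3) - 10 ≡ 1. → (3, 1)
3Q: (3, 1) + (3, 10): same x and y₁ ≡ -y₂, so the sum is the point at infinity.
4Q: the point at infinity + (3, 10) = (3, 10) (identity).
5Q: tangent at (3, 10): λ = (3·3² + 0)/(2·10) ≡ 5/9. 9⁻¹ ≡ 5 (mod 11), so λ ≡ 5·5 ≡ 3.
  x = λ² - 3 - 3 = 9 - 6 ≡ 3; y = λ·(3 - 3) - 10 ≡ 1. → (3, 1)
6Q: (3, 1) + (3, 10): same x and y₁ ≡ -y₂, so the sum is the point at infinity.
7Q: the point at infinity + (3, 10) = (3, 10) (identity).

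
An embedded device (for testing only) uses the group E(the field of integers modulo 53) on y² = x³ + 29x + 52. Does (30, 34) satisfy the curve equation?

no

y² = 34² ≡ 43; x³ + 29x + 52 = 27922 ≡ 44 (mod 53). 43 ≠ 44.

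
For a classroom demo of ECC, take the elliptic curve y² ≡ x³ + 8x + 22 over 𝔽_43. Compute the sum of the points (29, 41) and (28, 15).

(29, 41) + (28, 15). λ = (15 - 41)/(28 - 29) ≡ 17/42 mod 43. 42⁻¹ ≡ 42 (mod 43) since 42·42 = 1764 ≡ 1, so λ ≡ 26.
  x = λ² - 29 - 28 = 676 - 57 ≡ 17; y = λ·(29 - 17) - 41 ≡ 13. → (17, 13)

(17, 13)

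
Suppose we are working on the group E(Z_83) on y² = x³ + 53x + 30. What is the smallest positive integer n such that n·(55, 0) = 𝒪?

2P: (55, 0) + (55, 0): same x and y₁ ≡ -y₂, so the sum is 𝒪.
2P = 𝒪, so the order is 2.

2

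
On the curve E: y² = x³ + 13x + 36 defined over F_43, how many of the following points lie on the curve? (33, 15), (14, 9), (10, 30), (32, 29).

2

(33, 15): 15² ≡ 10, rhs ≡ 24 → off.
(14, 9): 9² ≡ 38, rhs ≡ 38 → on.
(10, 30): 30² ≡ 40, rhs ≡ 5 → off.
(32, 29): 29² ≡ 24, rhs ≡ 24 → on.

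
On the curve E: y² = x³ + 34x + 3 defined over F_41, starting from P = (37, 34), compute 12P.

(17, 0)

Double-and-add on 12 = (1100)₂. Start with P = (37, 34) for the leading 1-bit.
double: tangent at (37, 34): λ = (3·37² + 34)/(2·34) ≡ 0/27. 27⁻¹ ≡ 38 (mod 41), so λ ≡ 0·38 ≡ 0.
  x = λ² - 37 - 37 = 0 - 74 ≡ 8; y = λ·(37 - 8) - 34 ≡ 7. → (8, 7)
add P: (8, 7) + (37, 34). λ = (34 - 7)/(37 - 8) ≡ 27/29 mod 41. 29⁻¹ ≡ 17 (mod 41) since 29·17 = 493 ≡ 1, so λ ≡ 8.
  x = λ² - 8 - 37 = 64 - 45 ≡ 19; y = λ·(8 - 19) - 7 ≡ 28. → (19, 28)
double: tangent at (19, 28): λ = (3·19² + 34)/(2·28) ≡ 10/15. 15⁻¹ ≡ 11 (mod 41), so λ ≡ 10·11 ≡ 28.
  x = λ² - 19 - 19 = 784 - 38 ≡ 8; y = λ·(19 - 8) - 28 ≡ 34. → (8, 34)
double: tangent at (8, 34): λ = (3·8² + 34)/(2·34) ≡ 21/27. 27⁻¹ ≡ 38 (mod 41), so λ ≡ 21·38 ≡ 19.
  x = λ² - 8 - 8 = 361 - 16 ≡ 17; y = λ·(8 - 17) - 34 ≡ 0. → (17, 0)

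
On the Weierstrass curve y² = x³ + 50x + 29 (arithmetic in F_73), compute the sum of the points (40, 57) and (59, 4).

(40, 57) + (59, 4). λ = (4 - 57)/(59 - 40) ≡ 20/19 mod 73. 19⁻¹ ≡ 50 (mod 73), so λ ≡ 51.
  x = λ² - 40 - 59 = 2601 - 99 ≡ 20; y = λ·(40 - 20) - 57 ≡ 14. → (20, 14)

(20, 14)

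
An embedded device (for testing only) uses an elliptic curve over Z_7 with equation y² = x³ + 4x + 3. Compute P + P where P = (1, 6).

(5, 1)

tangent at (1, 6): λ = (3·1² + 4)/(2·6) ≡ 0/5. 5⁻¹ ≡ 3 (mod 7), so λ ≡ 0·3 ≡ 0.
  x = λ² - 1 - 1 = 0 - 2 ≡ 5; y = λ·(1 - 5) - 6 ≡ 1. → (5, 1)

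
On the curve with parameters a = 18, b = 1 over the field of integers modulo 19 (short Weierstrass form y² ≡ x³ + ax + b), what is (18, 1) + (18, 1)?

(3, 14)

tangent at (18, 1): λ = (3·18² + 18)/(2·1) ≡ 2/2. 2⁻¹ ≡ 10 (mod 19), so λ ≡ 2·10 ≡ 1.
  x = λ² - 18 - 18 = 1 - 36 ≡ 3; y = λ·(18 - 3) - 1 ≡ 14. → (3, 14)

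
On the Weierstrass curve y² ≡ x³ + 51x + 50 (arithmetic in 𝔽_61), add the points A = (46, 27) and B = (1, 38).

(46, 27) + (1, 38). λ = (38 - 27)/(1 - 46) ≡ 11/16 mod 61. 16⁻¹ ≡ 42 (mod 61), so λ ≡ 35.
  x = λ² - 46 - 1 = 1225 - 47 ≡ 19; y = λ·(46 - 19) - 27 ≡ 3. → (19, 3)

(19, 3)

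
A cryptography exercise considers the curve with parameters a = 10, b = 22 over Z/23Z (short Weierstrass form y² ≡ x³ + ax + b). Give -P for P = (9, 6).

-(9, 6) = (9, -6 mod 23) = (9, 17).

(9, 17)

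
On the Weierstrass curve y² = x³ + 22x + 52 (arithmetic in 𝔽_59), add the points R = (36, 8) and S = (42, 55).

(36, 8) + (42, 55). λ = (55 - 8)/(42 - 36) ≡ 47/6 mod 59. 6⁻¹ ≡ 10 (mod 59), so λ ≡ 57.
  x = λ² - 36 - 42 = 3249 - 78 ≡ 44; y = λ·(36 - 44) - 8 ≡ 8. → (44, 8)

(44, 8)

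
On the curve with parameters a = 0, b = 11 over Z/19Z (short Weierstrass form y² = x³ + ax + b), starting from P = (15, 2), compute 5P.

(15, 17)

Double-and-add on 5 = (101)₂. Start with P = (15, 2) for the leading 1-bit.
double: tangent at (15, 2): λ = (3·15² + 0)/(2·2) ≡ 10/4. 4⁻¹ ≡ 5 (mod 19), so λ ≡ 10·5 ≡ 12.
  x = λ² - 15 - 15 = 144 - 30 ≡ 0; y = λ·(15 - 0) - 2 ≡ 7. → (0, 7)
double: tangent at (0, 7): λ = (3·0² + 0)/(2·7) ≡ 0/14. 14⁻¹ ≡ 15 (mod 19) since 14·15 = 210 ≡ 1, so λ ≡ 0·15 ≡ 0.
  x = λ² - 0 - 0 = 0 - 0 ≡ 0; y = λ·(0 - 0) - 7 ≡ 12. → (0, 12)
add P: (0, 12) + (15, 2). λ = (2 - 12)/(15 - 0) ≡ 9/15 mod 19. 15⁻¹ ≡ 14 (mod 19) since 15·14 = 210 ≡ 1, so λ ≡ 12.
  x = λ² - 0 - 15 = 144 - 15 ≡ 15; y = λ·(0 - 15) - 12 ≡ 17. → (15, 17)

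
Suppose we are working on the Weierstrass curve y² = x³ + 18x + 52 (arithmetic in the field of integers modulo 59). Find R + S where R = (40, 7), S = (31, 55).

(40, 7) + (31, 55). λ = (55 - 7)/(31 - 40) ≡ 48/50 mod 59. 50⁻¹ ≡ 13 (mod 59), so λ ≡ 34.
  x = λ² - 40 - 31 = 1156 - 71 ≡ 23; y = λ·(40 - 23) - 7 ≡ 40. → (23, 40)

(23, 40)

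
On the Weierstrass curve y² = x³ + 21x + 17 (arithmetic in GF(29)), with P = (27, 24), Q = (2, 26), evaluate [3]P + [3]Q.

First 3P:
Repeated addition: build up to 3P.
2P: tangent at (27, 24): λ = (3·27² + 21)/(2·24) ≡ 4/19. 19⁻¹ ≡ 26 (mod 29) since 19·26 = 494 ≡ 1, so λ ≡ 4·26 ≡ 17.
  x = λ² - 27 - 27 = 289 - 54 ≡ 3; y = λ·(27 - 3) - 24 ≡ 7. → (3, 7)
3P: (3, 7) + (27, 24). λ = (24 - 7)/(27 - 3) ≡ 17/24 mod 29. 24⁻¹ ≡ 23 (mod 29), so λ ≡ 14.
  x = λ² - 3 - 27 = 196 - 30 ≡ 21; y = λ·(3 - 21) - 7 ≡ 2. → (21, 2)
3P = (21, 2).
Next 3Q:
Repeated addition: build up to 3Q.
2Q: tangent at (2, 26): λ = (3·2² + 21)/(2·26) ≡ 4/23. 23⁻¹ ≡ 24 (mod 29) since 23·24 = 552 ≡ 1, so λ ≡ 4·24 ≡ 9.
  x = λ² - 2 - 2 = 81 - 4 ≡ 19; y = λ·(2 - 19) - 26 ≡ 24. → (19, 24)
3Q: (19, 24) + (2, 26). λ = (26 - 24)/(2 - 19) ≡ 2/12 mod 29. 12⁻¹ ≡ 17 (mod 29) since 12·17 = 204 ≡ 1, so λ ≡ 5.
  x = λ² - 19 - 2 = 25 - 21 ≡ 4; y = λ·(19 - 4) - 24 ≡ 22. → (4, 22)
3Q = (4, 22).
Finally 3P + 3Q:
(21, 2) + (4, 22). λ = (22 - 2)/(4 - 21) ≡ 20/12 mod 29. 12⁻¹ ≡ 17 (mod 29), so λ ≡ 21.
  x = λ² - 21 - 4 = 441 - 25 ≡ 10; y = λ·(21 - 10) - 2 ≡ 26. → (10, 26)

(10, 26)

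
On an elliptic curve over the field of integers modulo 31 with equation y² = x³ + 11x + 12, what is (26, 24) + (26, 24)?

tangent at (26, 24): λ = (3·26² + 11)/(2·24) ≡ 24/17. 17⁻¹ ≡ 11 (mod 31), so λ ≡ 24·11 ≡ 16.
  x = λ² - 26 - 26 = 256 - 52 ≡ 18; y = λ·(26 - 18) - 24 ≡ 11. → (18, 11)

(18, 11)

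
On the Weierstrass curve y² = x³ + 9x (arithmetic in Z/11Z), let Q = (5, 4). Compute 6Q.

Repeated addition: build up to 6Q.
2Q: tangent at (5, 4): λ = (3·5² + 9)/(2·4) ≡ 7/8. 8⁻¹ ≡ 7 (mod 11), so λ ≡ 7·7 ≡ 5.
  x = λ² - 5 - 5 = 25 - 10 ≡ 4; y = λ·(5 - 4) - 4 ≡ 1. → (4, 1)
3Q: (4, 1) + (5, 4). λ = (4 - 1)/(5 - 4) ≡ 3/1 mod 11. 1⁻¹ ≡ 1 (mod 11) since 1·1 = 1 ≡ 1, so λ ≡ 3.
  x = λ² - 4 - 5 = 9 - 9 ≡ 0; y = λ·(4 - 0) - 1 ≡ 0. → (0, 0)
4Q: (0, 0) + (5, 4). λ = (4 - 0)/(5 - 0) ≡ 4/5 mod 11. 5⁻¹ ≡ 9 (mod 11) since 5·9 = 45 ≡ 1, so λ ≡ 3.
  x = λ² - 0 - 5 = 9 - 5 ≡ 4; y = λ·(0 - 4) - 0 ≡ 10. → (4, 10)
5Q: (4, 10) + (5, 4). λ = (4 - 10)/(5 - 4) ≡ 5/1 mod 11. 1⁻¹ ≡ 1 (mod 11), so λ ≡ 5.
  x = λ² - 4 - 5 = 25 - 9 ≡ 5; y = λ·(4 - 5) - 10 ≡ 7. → (5, 7)
6Q: (5, 7) + (5, 4): same x and y₁ ≡ -y₂, so the sum is ∞.

O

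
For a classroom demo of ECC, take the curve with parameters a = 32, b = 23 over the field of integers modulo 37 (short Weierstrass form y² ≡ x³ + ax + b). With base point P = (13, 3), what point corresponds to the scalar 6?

(36, 8)

Repeated addition: build up to 6P.
2P: tangent at (13, 3): λ = (3·13² + 32)/(2·3) ≡ 21/6. 6⁻¹ ≡ 31 (mod 37), so λ ≡ 21·31 ≡ 22.
  x = λ² - 13 - 13 = 484 - 26 ≡ 14; y = λ·(13 - 14) - 3 ≡ 12. → (14, 12)
3P: (14, 12) + (13, 3). λ = (3 - 12)/(13 - 14) ≡ 28/36 mod 37. 36⁻¹ ≡ 36 (mod 37), so λ ≡ 9.
  x = λ² - 14 - 13 = 81 - 27 ≡ 17; y = λ·(14 - 17) - 12 ≡ 35. → (17, 35)
4P: (17, 35) + (13, 3). λ = (3 - 35)/(13 - 17) ≡ 5/33 mod 37. 33⁻¹ ≡ 9 (mod 37), so λ ≡ 8.
  x = λ² - 17 - 13 = 64 - 30 ≡ 34; y = λ·(17 - 34) - 35 ≡ 14. → (34, 14)
5P: (34, 14) + (13, 3). λ = (3 - 14)/(13 - 34) ≡ 26/16 mod 37. 16⁻¹ ≡ 7 (mod 37) since 16·7 = 112 ≡ 1, so λ ≡ 34.
  x = λ² - 34 - 13 = 1156 - 47 ≡ 36; y = λ·(34 - 36) - 14 ≡ 29. → (36, 29)
6P: (36, 29) + (13, 3). λ = (3 - 29)/(13 - 36) ≡ 11/14 mod 37. 14⁻¹ ≡ 8 (mod 37), so λ ≡ 14.
  x = λ² - 36 - 13 = 196 - 49 ≡ 36; y = λ·(36 - 36) - 29 ≡ 8. → (36, 8)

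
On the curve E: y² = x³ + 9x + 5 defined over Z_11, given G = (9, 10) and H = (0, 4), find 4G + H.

O

First 4G:
Double-and-add on 4 = (100)₂. Start with G = (9, 10) for the leading 1-bit.
double: tangent at (9, 10): λ = (3·9² + 9)/(2·10) ≡ 10/9. 9⁻¹ ≡ 5 (mod 11), so λ ≡ 10·5 ≡ 6.
  x = λ² - 9 - 9 = 36 - 18 ≡ 7; y = λ·(9 - 7) - 10 ≡ 2. → (7, 2)
double: tangent at (7, 2): λ = (3·7² + 9)/(2·2) ≡ 2/4. 4⁻¹ ≡ 3 (mod 11) since 4·3 = 12 ≡ 1, so λ ≡ 2·3 ≡ 6.
  x = λ² - 7 - 7 = 36 - 14 ≡ 0; y = λ·(7 - 0) - 2 ≡ 7. → (0, 7)
4G = (0, 7).
Finally 4G + H:
(0, 7) + (0, 4): same x and y₁ ≡ -y₂, so the sum is O.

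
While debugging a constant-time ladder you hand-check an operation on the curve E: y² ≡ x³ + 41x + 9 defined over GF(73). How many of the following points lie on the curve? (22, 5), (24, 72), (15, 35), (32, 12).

3

(22, 5): 5² ≡ 25, rhs ≡ 25 → on.
(24, 72): 72² ≡ 1, rhs ≡ 71 → off.
(15, 35): 35² ≡ 57, rhs ≡ 57 → on.
(32, 12): 12² ≡ 71, rhs ≡ 71 → on.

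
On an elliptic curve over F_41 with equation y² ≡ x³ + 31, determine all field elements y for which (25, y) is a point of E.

x³ + 0x + 31 = 15656 ≡ 35 (mod 41).
35 is a non-residue mod 41; no y exists.

none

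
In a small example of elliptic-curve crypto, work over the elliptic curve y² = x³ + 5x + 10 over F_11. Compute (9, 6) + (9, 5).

The two points share x = 9 and their y-coordinates satisfy 6 + 5 ≡ 0 (mod 11), so they are inverses. Their sum is O.

O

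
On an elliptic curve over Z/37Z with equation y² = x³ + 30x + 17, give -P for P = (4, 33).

(4, 4)

-(4, 33) = (4, -33 mod 37) = (4, 4).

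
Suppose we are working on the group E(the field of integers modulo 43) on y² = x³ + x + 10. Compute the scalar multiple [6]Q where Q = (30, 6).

(23, 26)

Double-and-add on 6 = (110)₂. Start with Q = (30, 6) for the leading 1-bit.
double: tangent at (30, 6): λ = (3·30² + 1)/(2·6) ≡ 35/12. 12⁻¹ ≡ 18 (mod 43) since 12·18 = 216 ≡ 1, so λ ≡ 35·18 ≡ 28.
  x = λ² - 30 - 30 = 784 - 60 ≡ 36; y = λ·(30 - 36) - 6 ≡ 41. → (36, 41)
add Q: (36, 41) + (30, 6). λ = (6 - 41)/(30 - 36) ≡ 8/37 mod 43. 37⁻¹ ≡ 7 (mod 43), so λ ≡ 13.
  x = λ² - 36 - 30 = 169 - 66 ≡ 17; y = λ·(36 - 17) - 41 ≡ 34. → (17, 34)
double: tangent at (17, 34): λ = (3·17² + 1)/(2·34) ≡ 8/25. 25⁻¹ ≡ 31 (mod 43), so λ ≡ 8·31 ≡ 33.
  x = λ² - 17 - 17 = 1089 - 34 ≡ 23; y = λ·(17 - 23) - 34 ≡ 26. → (23, 26)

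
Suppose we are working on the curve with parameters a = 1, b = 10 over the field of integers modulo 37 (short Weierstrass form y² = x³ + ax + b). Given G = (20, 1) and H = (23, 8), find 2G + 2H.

(23, 8)

First 2G:
Repeated addition: build up to 2G.
2G: tangent at (20, 1): λ = (3·20² + 1)/(2·1) ≡ 17/2. 2⁻¹ ≡ 19 (mod 37), so λ ≡ 17·19 ≡ 27.
  x = λ² - 20 - 20 = 729 - 40 ≡ 23; y = λ·(20 - 23) - 1 ≡ 29. → (23, 29)
2G = (23, 29).
Next 2H:
Repeated addition: build up to 2H.
2H: tangent at (23, 8): λ = (3·23² + 1)/(2·8) ≡ 34/16. 16⁻¹ ≡ 7 (mod 37), so λ ≡ 34·7 ≡ 16.
  x = λ² - 23 - 23 = 256 - 46 ≡ 25; y = λ·(23 - 25) - 8 ≡ 34. → (25, 34)
2H = (25, 34).
Finally 2G + 2H:
(23, 29) + (25, 34). λ = (34 - 29)/(25 - 23) ≡ 5/2 mod 37. 2⁻¹ ≡ 19 (mod 37), so λ ≡ 21.
  x = λ² - 23 - 25 = 441 - 48 ≡ 23; y = λ·(23 - 23) - 29 ≡ 8. → (23, 8)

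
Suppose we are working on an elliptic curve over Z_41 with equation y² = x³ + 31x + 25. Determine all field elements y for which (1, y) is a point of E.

4, 37

x³ + 31x + 25 = 57 ≡ 16 (mod 41).
Square roots of 16 mod 41: 4 and 37 (since 4² = 16 ≡ 16).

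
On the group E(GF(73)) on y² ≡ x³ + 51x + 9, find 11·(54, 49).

(53, 25)

Write G = (54, 49).
Repeated addition: build up to 11G.
2G: tangent at (54, 49): λ = (3·54² + 51)/(2·49) ≡ 39/25. 25⁻¹ ≡ 38 (mod 73) since 25·38 = 950 ≡ 1, so λ ≡ 39·38 ≡ 22.
  x = λ² - 54 - 54 = 484 - 108 ≡ 11; y = λ·(54 - 11) - 49 ≡ 21. → (11, 21)
3G: (11, 21) + (54, 49). λ = (49 - 21)/(54 - 11) ≡ 28/43 mod 73. 43⁻¹ ≡ 17 (mod 73), so λ ≡ 38.
  x = λ² - 11 - 54 = 1444 - 65 ≡ 65; y = λ·(11 - 65) - 21 ≡ 44. → (65, 44)
4G: (65, 44) + (54, 49). λ = (49 - 44)/(54 - 65) ≡ 5/62 mod 73. 62⁻¹ ≡ 53 (mod 73), so λ ≡ 46.
  x = λ² - 65 - 54 = 2116 - 119 ≡ 26; y = λ·(65 - 26) - 44 ≡ 71. → (26, 71)
5G: (26, 71) + (54, 49). λ = (49 - 71)/(54 - 26) ≡ 51/28 mod 73. 28⁻¹ ≡ 60 (mod 73), so λ ≡ 67.
  x = λ² - 26 - 54 = 4489 - 80 ≡ 29; y = λ·(26 - 29) - 71 ≡ 20. → (29, 20)
6G: (29, 20) + (54, 49). λ = (49 - 20)/(54 - 29) ≡ 29/25 mod 73. 25⁻¹ ≡ 38 (mod 73), so λ ≡ 7.
  x = λ² - 29 - 54 = 49 - 83 ≡ 39; y = λ·(29 - 39) - 20 ≡ 56. → (39, 56)
7G: (39, 56) + (54, 49). λ = (49 - 56)/(54 - 39) ≡ 66/15 mod 73. 15⁻¹ ≡ 39 (mod 73), so λ ≡ 19.
  x = λ² - 39 - 54 = 361 - 93 ≡ 49; y = λ·(39 - 49) - 56 ≡ 46. → (49, 46)
8G: (49, 46) + (54, 49). λ = (49 - 46)/(54 - 49) ≡ 3/5 mod 73. 5⁻¹ ≡ 44 (mod 73) since 5·44 = 220 ≡ 1, so λ ≡ 59.
  x = λ² - 49 - 54 = 3481 - 103 ≡ 20; y = λ·(49 - 20) - 46 ≡ 59. → (20, 59)
9G: (20, 59) + (54, 49). λ = (49 - 59)/(54 - 20) ≡ 63/34 mod 73. 34⁻¹ ≡ 58 (mod 73), so λ ≡ 4.
  x = λ² - 20 - 54 = 16 - 74 ≡ 15; y = λ·(20 - 15) - 59 ≡ 34. → (15, 34)
10G: (15, 34) + (54, 49). λ = (49 - 34)/(54 - 15) ≡ 15/39 mod 73. 39⁻¹ ≡ 15 (mod 73) since 39·15 = 585 ≡ 1, so λ ≡ 6.
  x = λ² - 15 - 54 = 36 - 69 ≡ 40; y = λ·(15 - 40) - 34 ≡ 35. → (40, 35)
11G: (40, 35) + (54, 49). λ = (49 - 35)/(54 - 40) ≡ 14/14 mod 73. 14⁻¹ ≡ 47 (mod 73), so λ ≡ 1.
  x = λ² - 40 - 54 = 1 - 94 ≡ 53; y = λ·(40 - 53) - 35 ≡ 25. → (53, 25)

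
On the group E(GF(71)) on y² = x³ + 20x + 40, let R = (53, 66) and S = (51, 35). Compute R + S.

(12, 37)

(53, 66) + (51, 35). λ = (35 - 66)/(51 - 53) ≡ 40/69 mod 71. 69⁻¹ ≡ 35 (mod 71), so λ ≡ 51.
  x = λ² - 53 - 51 = 2601 - 104 ≡ 12; y = λ·(53 - 12) - 66 ≡ 37. → (12, 37)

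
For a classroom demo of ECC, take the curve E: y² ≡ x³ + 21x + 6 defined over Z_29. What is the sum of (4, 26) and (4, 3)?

The two points share x = 4 and their y-coordinates satisfy 26 + 3 ≡ 0 (mod 29), so they are inverses. Their sum is ∞.

O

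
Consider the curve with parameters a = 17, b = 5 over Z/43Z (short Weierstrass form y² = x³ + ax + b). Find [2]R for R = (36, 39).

(15, 25)

tangent at (36, 39): λ = (3·36² + 17)/(2·39) ≡ 35/35. 35⁻¹ ≡ 16 (mod 43), so λ ≡ 35·16 ≡ 1.
  x = λ² - 36 - 36 = 1 - 72 ≡ 15; y = λ·(36 - 15) - 39 ≡ 25. → (15, 25)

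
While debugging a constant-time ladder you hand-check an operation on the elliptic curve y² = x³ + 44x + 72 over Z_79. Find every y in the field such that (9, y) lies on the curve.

x³ + 44x + 72 = 1197 ≡ 12 (mod 79).
12 is a non-residue mod 79; no y exists.

none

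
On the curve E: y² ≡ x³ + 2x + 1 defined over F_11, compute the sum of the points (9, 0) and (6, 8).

(9, 0) + (6, 8). λ = (8 - 0)/(6 - 9) ≡ 8/8 mod 11. 8⁻¹ ≡ 7 (mod 11) since 8·7 = 56 ≡ 1, so λ ≡ 1.
  x = λ² - 9 - 6 = 1 - 15 ≡ 8; y = λ·(9 - 8) - 0 ≡ 1. → (8, 1)

(8, 1)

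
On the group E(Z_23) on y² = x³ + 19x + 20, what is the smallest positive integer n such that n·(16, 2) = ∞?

8

2P: tangent at (16, 2): λ = (3·16² + 19)/(2·2) ≡ 5/4. 4⁻¹ ≡ 6 (mod 23), so λ ≡ 5·6 ≡ 7.
  x = λ² - 16 - 16 = 49 - 32 ≡ 17; y = λ·(16 - 17) - 2 ≡ 14. → (17, 14)
3P: (17, 14) + (16, 2). λ = (2 - 14)/(16 - 17) ≡ 11/22 mod 23. 22⁻¹ ≡ 22 (mod 23) since 22·22 = 484 ≡ 1, so λ ≡ 12.
  x = λ² - 17 - 16 = 144 - 33 ≡ 19; y = λ·(17 - 19) - 14 ≡ 8. → (19, 8)
4P: (19, 8) + (16, 2). λ = (2 - 8)/(16 - 19) ≡ 17/20 mod 23. 20⁻¹ ≡ 15 (mod 23) since 20·15 = 300 ≡ 1, so λ ≡ 2.
  x = λ² - 19 - 16 = 4 - 35 ≡ 15; y = λ·(19 - 15) - 8 ≡ 0. → (15, 0)
5P: (15, 0) + (16, 2). λ = (2 - 0)/(16 - 15) ≡ 2/1 mod 23. 1⁻¹ ≡ 1 (mod 23), so λ ≡ 2.
  x = λ² - 15 - 16 = 4 - 31 ≡ 19; y = λ·(15 - 19) - 0 ≡ 15. → (19, 15)
6P: (19, 15) + (16, 2). λ = (2 - 15)/(16 - 19) ≡ 10/20 mod 23. 20⁻¹ ≡ 15 (mod 23), so λ ≡ 12.
  x = λ² - 19 - 16 = 144 - 35 ≡ 17; y = λ·(19 - 17) - 15 ≡ 9. → (17, 9)
7P: (17, 9) + (16, 2). λ = (2 - 9)/(16 - 17) ≡ 16/22 mod 23. 22⁻¹ ≡ 22 (mod 23) since 22·22 = 484 ≡ 1, so λ ≡ 7.
  x = λ² - 17 - 16 = 49 - 33 ≡ 16; y = λ·(17 - 16) - 9 ≡ 21. → (16, 21)
8P: (16, 21) + (16, 2): same x and y₁ ≡ -y₂, so the sum is ∞.
8P = ∞, so the order is 8.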